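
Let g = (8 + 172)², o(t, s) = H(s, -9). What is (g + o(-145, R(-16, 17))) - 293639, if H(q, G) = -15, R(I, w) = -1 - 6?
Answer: -261254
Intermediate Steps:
R(I, w) = -7
o(t, s) = -15
g = 32400 (g = 180² = 32400)
(g + o(-145, R(-16, 17))) - 293639 = (32400 - 15) - 293639 = 32385 - 293639 = -261254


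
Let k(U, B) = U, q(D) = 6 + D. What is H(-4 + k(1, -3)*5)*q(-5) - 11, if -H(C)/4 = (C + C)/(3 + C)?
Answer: -13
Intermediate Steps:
H(C) = -8*C/(3 + C) (H(C) = -4*(C + C)/(3 + C) = -4*2*C/(3 + C) = -8*C/(3 + C))
H(-4 + k(1, -3)*5)*q(-5) - 11 = (-8*(-4 + 1*5)/(3 + (-4 + 1*5)))*(6 - 5) - 11 = -8*(-4 + 5)/(3 + (-4 + 5))*1 - 11 = -8*1/(3 + 1)*1 - 11 = -8*1/4*1 - 11 = -8*1*1/4*1 - 11 = -2*1 - 11 = -2 - 11 = -13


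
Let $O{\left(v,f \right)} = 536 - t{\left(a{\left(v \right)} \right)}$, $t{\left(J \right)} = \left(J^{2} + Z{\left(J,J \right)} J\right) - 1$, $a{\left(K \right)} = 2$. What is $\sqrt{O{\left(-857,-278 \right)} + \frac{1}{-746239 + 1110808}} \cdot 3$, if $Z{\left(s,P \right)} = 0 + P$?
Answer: $\frac{\sqrt{70309684362138}}{121523} \approx 69.0$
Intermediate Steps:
$Z{\left(s,P \right)} = P$
$t{\left(J \right)} = -1 + 2 J^{2}$ ($t{\left(J \right)} = \left(J^{2} + J J\right) - 1 = \left(J^{2} + J^{2}\right) - 1 = 2 J^{2} - 1 = -1 + 2 J^{2}$)
$O{\left(v,f \right)} = 529$ ($O{\left(v,f \right)} = 536 - \left(-1 + 2 \cdot 2^{2}\right) = 536 - \left(-1 + 2 \cdot 4\right) = 536 - \left(-1 + 8\right) = 536 - 7 = 529$)
$\sqrt{O{\left(-857,-278 \right)} + \frac{1}{-746239 + 1110808}} \cdot 3 = \sqrt{529 + \frac{1}{-746239 + 1110808}} \cdot 3 = \sqrt{529 + \frac{1}{364569}} \cdot 3 = \sqrt{\frac{192857002}{364569}} \cdot 3 = \frac{\sqrt{70309684362138}}{364569} \cdot 3 = \frac{\sqrt{70309684362138}}{121523}$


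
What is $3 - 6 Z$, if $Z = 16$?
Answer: $-93$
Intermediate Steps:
$3 - 6 Z = 3 - 96 = -93$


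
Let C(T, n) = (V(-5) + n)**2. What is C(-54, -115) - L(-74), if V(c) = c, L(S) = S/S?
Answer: 14399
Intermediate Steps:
L(S) = 1
C(T, n) = (-5 + n)**2
C(-54, -115) - L(-74) = (-5 - 115)**2 - 1*1 = (-120)**2 - 1 = 14400 - 1 = 14399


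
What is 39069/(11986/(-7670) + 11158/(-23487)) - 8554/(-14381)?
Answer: -3892758586372367/203047021577 ≈ -19172.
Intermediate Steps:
39069/(11986/(-7670) + 11158/(-23487)) - 8554/(-14381) = 39069/(11986*(-1/7670) + 11158*(-1/23487)) - 8554*(-1/14381) = 39069/(-461/295 - 11158/23487) + 8554/14381 = 39069/(-14119117/6928665) + 8554/14381 = 39069*(-6928665/14119117) + 8554/14381 = -270696012885/14119117 + 8554/14381 = -3892758586372367/203047021577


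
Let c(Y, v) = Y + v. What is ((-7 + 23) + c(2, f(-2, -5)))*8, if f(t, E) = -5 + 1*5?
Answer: 144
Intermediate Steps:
f(t, E) = 0 (f(t, E) = -5 + 5 = 0)
((-7 + 23) + c(2, f(-2, -5)))*8 = ((-7 + 23) + (2 + 0))*8 = (16 + 2)*8 = 18*8 = 144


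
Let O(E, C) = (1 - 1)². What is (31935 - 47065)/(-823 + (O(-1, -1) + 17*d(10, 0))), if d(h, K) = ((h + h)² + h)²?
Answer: -15130/2856877 ≈ -0.0052960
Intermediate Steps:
O(E, C) = 0 (O(E, C) = 0² = 0)
d(h, K) = (h + 4*h²)² (d(h, K) = ((2*h)² + h)² = (4*h² + h)² = (h + 4*h²)²)
(31935 - 47065)/(-823 + (O(-1, -1) + 17*d(10, 0))) = (31935 - 47065)/(-823 + (0 + 17*(10²*(1 + 4*10)²))) = -15130/(-823 + (0 + 17*(100*(1 + 40)²))) = -15130/(-823 + (0 + 17*(100*41²))) = -15130/(-823 + (0 + 17*(100*1681))) = -15130/(-823 + (0 + 17*168100)) = -15130/(-823 + (0 + 2857700)) = -15130/(-823 + 2857700) = -15130/2856877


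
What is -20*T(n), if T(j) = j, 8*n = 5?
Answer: -25/2 ≈ -12.500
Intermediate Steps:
n = 5/8 (n = (⅛)*5 = 5/8 ≈ 0.62500)
-20*T(n) = -20*5/8 = -25/2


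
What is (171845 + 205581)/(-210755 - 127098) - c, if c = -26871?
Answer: 9078070537/337853 ≈ 26870.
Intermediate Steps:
(171845 + 205581)/(-210755 - 127098) - c = (171845 + 205581)/(-210755 - 127098) - 1*(-26871) = 377426/(-337853) + 26871 = 377426*(-1/337853) + 26871 = -377426/337853 + 26871 = 9078070537/337853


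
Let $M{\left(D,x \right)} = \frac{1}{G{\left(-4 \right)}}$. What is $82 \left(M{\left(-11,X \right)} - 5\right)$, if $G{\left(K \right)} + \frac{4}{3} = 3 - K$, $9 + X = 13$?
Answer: $- \frac{6724}{17} \approx -395.53$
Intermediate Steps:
$X = 4$ ($X = -9 + 13 = 4$)
$G{\left(K \right)} = \frac{5}{3} - K$ ($G{\left(K \right)} = - \frac{4}{3} - \left(-3 + K\right) = \frac{5}{3} - K$)
$M{\left(D,x \right)} = \frac{3}{17}$ ($M{\left(D,x \right)} = \frac{1}{\frac{5}{3} - -4} = \frac{1}{\frac{5}{3} + 4} = \frac{1}{\frac{17}{3}} = \frac{3}{17}$)
$82 \left(M{\left(-11,X \right)} - 5\right) = 82 \left(\frac{3}{17} - 5\right) = 82 \left(- \frac{82}{17}\right) = - \frac{6724}{17}$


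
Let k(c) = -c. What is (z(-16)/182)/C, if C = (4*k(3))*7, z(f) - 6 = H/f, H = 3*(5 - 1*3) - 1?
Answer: -1/2688 ≈ -0.00037202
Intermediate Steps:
H = 5 (H = 3*(5 - 3) - 1 = 3*2 - 1 = 6 - 1 = 5)
z(f) = 6 + 5/f
C = -84 (C = (4*(-1*3))*7 = (4*(-3))*7 = -12*7 = -84)
(z(-16)/182)/C = ((6 + 5/(-16))/182)/(-84) = ((6 + 5*(-1/16))*(1/182))*(-1/84) = ((6 - 5/16)*(1/182))*(-1/84) = ((91/16)*(1/182))*(-1/84) = (1/32)*(-1/84) = -1/2688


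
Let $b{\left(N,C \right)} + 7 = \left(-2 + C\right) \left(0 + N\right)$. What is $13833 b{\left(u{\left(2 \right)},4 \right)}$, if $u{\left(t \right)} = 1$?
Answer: $-69165$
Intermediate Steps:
$b{\left(N,C \right)} = -7 + N \left(-2 + C\right)$ ($b{\left(N,C \right)} = -7 + \left(-2 + C\right) \left(0 + N\right) = -7 + \left(-2 + C\right) N = -7 + N \left(-2 + C\right)$)
$13833 b{\left(u{\left(2 \right)},4 \right)} = 13833 \left(-7 - 2 + 4 \cdot 1\right) = 13833 \left(-7 - 2 + 4\right) = 13833 \left(-5\right) = -69165$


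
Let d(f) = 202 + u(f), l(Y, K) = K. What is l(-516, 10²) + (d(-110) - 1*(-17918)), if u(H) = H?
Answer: 18110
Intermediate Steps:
d(f) = 202 + f
l(-516, 10²) + (d(-110) - 1*(-17918)) = 10² + ((202 - 110) - 1*(-17918)) = 100 + (92 + 17918) = 100 + 18010 = 18110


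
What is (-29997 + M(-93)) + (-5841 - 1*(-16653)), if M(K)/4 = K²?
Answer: 15411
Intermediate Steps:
M(K) = 4*K²
(-29997 + M(-93)) + (-5841 - 1*(-16653)) = (-29997 + 4*(-93)²) + (-5841 - 1*(-16653)) = (-29997 + 4*8649) + (-5841 + 16653) = (-29997 + 34596) + 10812 = 4599 + 10812 = 15411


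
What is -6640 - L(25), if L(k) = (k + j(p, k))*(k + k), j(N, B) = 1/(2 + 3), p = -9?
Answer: -7900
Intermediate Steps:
j(N, B) = ⅕ (j(N, B) = 1/5 = ⅕)
L(k) = 2*k*(⅕ + k) (L(k) = (k + ⅕)*(k + k) = (⅕ + k)*(2*k) = 2*k*(⅕ + k))
-6640 - L(25) = -6640 - 2*25*(1 + 5*25)/5 = -6640 - 2*25*(1 + 125)/5 = -6640 - 2*25*126/5 = -6640 - 1*1260 = -6640 - 1260 = -7900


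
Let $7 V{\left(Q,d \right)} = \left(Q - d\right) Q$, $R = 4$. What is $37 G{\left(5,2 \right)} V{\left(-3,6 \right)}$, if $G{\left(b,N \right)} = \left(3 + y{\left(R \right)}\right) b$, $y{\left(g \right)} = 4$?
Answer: $4995$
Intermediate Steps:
$V{\left(Q,d \right)} = \frac{Q \left(Q - d\right)}{7}$ ($V{\left(Q,d \right)} = \frac{\left(Q - d\right) Q}{7} = \frac{Q \left(Q - d\right)}{7}$)
$G{\left(b,N \right)} = 7 b$ ($G{\left(b,N \right)} = \left(3 + 4\right) b = 7 b$)
$37 G{\left(5,2 \right)} V{\left(-3,6 \right)} = 37 \cdot 7 \cdot 5 \cdot \frac{1}{7} \left(-3\right) \left(-3 - 6\right) = 37 \cdot 35 \cdot \frac{1}{7} \left(-3\right) \left(-3 - 6\right) = 1295 \cdot \frac{1}{7} \left(-3\right) \left(-9\right) = 1295 \cdot \frac{27}{7} = 4995$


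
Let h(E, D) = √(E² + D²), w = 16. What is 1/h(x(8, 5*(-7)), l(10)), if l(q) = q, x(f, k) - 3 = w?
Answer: √461/461 ≈ 0.046575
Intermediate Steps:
x(f, k) = 19 (x(f, k) = 3 + 16 = 19)
h(E, D) = √(D² + E²)
1/h(x(8, 5*(-7)), l(10)) = 1/(√(10² + 19²)) = 1/(√(100 + 361)) = 1/(√461) = √461/461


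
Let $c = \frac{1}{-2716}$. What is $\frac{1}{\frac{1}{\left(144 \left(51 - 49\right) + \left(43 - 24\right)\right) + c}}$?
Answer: $\frac{833811}{2716} \approx 307.0$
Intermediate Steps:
$c = - \frac{1}{2716} \approx -0.00036819$
$\frac{1}{\frac{1}{\left(144 \left(51 - 49\right) + \left(43 - 24\right)\right) + c}} = \frac{1}{\frac{1}{\left(144 \left(51 - 49\right) + \left(43 - 24\right)\right) - \frac{1}{2716}}} = \frac{1}{\frac{1}{\left(144 \cdot 2 + 19\right) - \frac{1}{2716}}} = \frac{1}{\frac{1}{\left(288 + 19\right) - \frac{1}{2716}}} = \frac{1}{\frac{1}{307 - \frac{1}{2716}}} = \frac{1}{\frac{1}{\frac{833811}{2716}}} = \frac{1}{\frac{2716}{833811}} = \frac{833811}{2716}$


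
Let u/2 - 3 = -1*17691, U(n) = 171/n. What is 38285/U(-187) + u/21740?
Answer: -2048014771/48915 ≈ -41869.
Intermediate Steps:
u = -35376 (u = 6 + 2*(-1*17691) = 6 + 2*(-17691) = 6 - 35382 = -35376)
38285/U(-187) + u/21740 = 38285/((171/(-187))) - 35376/21740 = 38285/((171*(-1/187))) - 35376*1/21740 = 38285/(-171/187) - 8844/5435 = 38285*(-187/171) - 8844/5435 = -376805/9 - 8844/5435 = -2048014771/48915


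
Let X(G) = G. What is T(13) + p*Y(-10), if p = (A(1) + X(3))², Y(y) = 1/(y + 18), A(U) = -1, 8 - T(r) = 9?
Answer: -½ ≈ -0.50000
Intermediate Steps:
T(r) = -1 (T(r) = 8 - 1*9 = 8 - 9 = -1)
Y(y) = 1/(18 + y)
p = 4 (p = (-1 + 3)² = 2² = 4)
T(13) + p*Y(-10) = -1 + 4/(18 - 10) = -1 + 4/8 = -1 + 4*(⅛) = -1 + ½ = -½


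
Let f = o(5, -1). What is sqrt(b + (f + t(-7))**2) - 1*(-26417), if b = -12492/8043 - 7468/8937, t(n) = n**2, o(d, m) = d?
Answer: 26417 + 2*sqrt(46462892631513477)/7986699 ≈ 26471.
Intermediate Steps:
f = 5
b = -57235376/23960097 (b = -12492*1/8043 - 7468*1/8937 = -4164/2681 - 7468/8937 = -57235376/23960097 ≈ -2.3888)
sqrt(b + (f + t(-7))**2) - 1*(-26417) = sqrt(-57235376/23960097 + (5 + (-7)**2)**2) - 1*(-26417) = sqrt(-57235376/23960097 + (5 + 49)**2) + 26417 = sqrt(-57235376/23960097 + 54**2) + 26417 = sqrt(-57235376/23960097 + 2916) + 26417 = sqrt(69810407476/23960097) + 26417 = 2*sqrt(46462892631513477)/7986699 + 26417 = 26417 + 2*sqrt(46462892631513477)/7986699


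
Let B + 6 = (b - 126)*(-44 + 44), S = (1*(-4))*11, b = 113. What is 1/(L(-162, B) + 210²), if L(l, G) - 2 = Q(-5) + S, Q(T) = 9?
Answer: 1/44067 ≈ 2.2693e-5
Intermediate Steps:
S = -44 (S = -4*11 = -44)
B = -6 (B = -6 + (113 - 126)*(-44 + 44) = -6 - 13*0 = -6 + 0 = -6)
L(l, G) = -33 (L(l, G) = 2 + (9 - 44) = 2 - 35 = -33)
1/(L(-162, B) + 210²) = 1/(-33 + 210²) = 1/(-33 + 44100) = 1/44067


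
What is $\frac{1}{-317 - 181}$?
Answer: $- \frac{1}{498} \approx -0.002008$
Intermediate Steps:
$\frac{1}{-317 - 181} = \frac{1}{-498} = - \frac{1}{498}$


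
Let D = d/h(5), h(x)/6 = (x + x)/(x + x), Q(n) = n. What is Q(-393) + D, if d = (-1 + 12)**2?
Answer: -2237/6 ≈ -372.83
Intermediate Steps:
h(x) = 6 (h(x) = 6*((x + x)/(x + x)) = 6*((2*x)/((2*x))) = 6*((2*x)*(1/(2*x))) = 6*1 = 6)
d = 121 (d = 11**2 = 121)
D = 121/6 ≈ 20.167
Q(-393) + D = -393 + 121/6 = -2237/6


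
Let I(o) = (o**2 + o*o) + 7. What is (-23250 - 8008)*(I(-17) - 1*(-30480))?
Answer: -971029770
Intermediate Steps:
I(o) = 7 + 2*o**2 (I(o) = (o**2 + o**2) + 7 = 2*o**2 + 7 = 7 + 2*o**2)
(-23250 - 8008)*(I(-17) - 1*(-30480)) = (-23250 - 8008)*((7 + 2*(-17)**2) - 1*(-30480)) = -31258*((7 + 2*289) + 30480) = -31258*((7 + 578) + 30480) = -31258*(585 + 30480) = -31258*31065 = -971029770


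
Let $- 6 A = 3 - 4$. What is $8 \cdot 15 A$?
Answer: $20$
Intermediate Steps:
$A = \frac{1}{6}$ ($A = - \frac{3 - 4}{6} = \left(- \frac{1}{6}\right) \left(-1\right) = \frac{1}{6} \approx 0.16667$)
$8 \cdot 15 A = 8 \cdot 15 \cdot \frac{1}{6} = 120 \cdot \frac{1}{6} = 20$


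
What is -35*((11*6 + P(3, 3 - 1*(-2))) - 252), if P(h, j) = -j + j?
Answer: 6510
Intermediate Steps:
P(h, j) = 0
-35*((11*6 + P(3, 3 - 1*(-2))) - 252) = -35*((11*6 + 0) - 252) = -35*((66 + 0) - 252) = -35*(66 - 252) = -35*(-186) = 6510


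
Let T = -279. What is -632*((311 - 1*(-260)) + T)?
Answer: -184544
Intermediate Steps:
-632*((311 - 1*(-260)) + T) = -632*((311 - 1*(-260)) - 279) = -632*((311 + 260) - 279) = -632*(571 - 279) = -632*292 = -184544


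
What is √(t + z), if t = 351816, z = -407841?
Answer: 15*I*√249 ≈ 236.7*I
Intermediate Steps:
√(t + z) = √(351816 - 407841) = √(-56025) = 15*I*√249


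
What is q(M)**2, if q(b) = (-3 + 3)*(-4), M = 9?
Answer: 0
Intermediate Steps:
q(b) = 0 (q(b) = 0*(-4) = 0)
q(M)**2 = 0**2 = 0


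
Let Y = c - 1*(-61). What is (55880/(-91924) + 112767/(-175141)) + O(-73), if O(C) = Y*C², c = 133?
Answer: 4161057068429949/4024915321 ≈ 1.0338e+6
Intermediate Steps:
Y = 194 (Y = 133 - 1*(-61) = 133 + 61 = 194)
O(C) = 194*C²
(55880/(-91924) + 112767/(-175141)) + O(-73) = (55880/(-91924) + 112767/(-175141)) + 194*(-73)² = (55880*(-1/91924) + 112767*(-1/175141)) + 194*5329 = (-13970/22981 - 112767/175141) + 1033826 = -5038218197/4024915321 + 1033826 = 4161057068429949/4024915321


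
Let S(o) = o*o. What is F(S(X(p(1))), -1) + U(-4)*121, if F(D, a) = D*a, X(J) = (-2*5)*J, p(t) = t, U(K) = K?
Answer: -584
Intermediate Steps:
X(J) = -10*J
S(o) = o²
F(S(X(p(1))), -1) + U(-4)*121 = (-10*1)²*(-1) - 4*121 = (-10)²*(-1) - 484 = 100*(-1) - 484 = -100 - 484 = -584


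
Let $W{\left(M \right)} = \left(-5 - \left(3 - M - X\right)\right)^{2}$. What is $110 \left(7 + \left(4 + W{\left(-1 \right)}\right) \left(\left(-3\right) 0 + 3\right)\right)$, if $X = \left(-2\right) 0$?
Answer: $28820$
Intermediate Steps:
$X = 0$
$W{\left(M \right)} = \left(-8 + M\right)^{2}$ ($W{\left(M \right)} = \left(-5 + \left(\left(M + 0\right) - 3\right)\right)^{2} = \left(-5 + \left(M - 3\right)\right)^{2} = \left(-5 + \left(-3 + M\right)\right)^{2} = \left(-8 + M\right)^{2}$)
$110 \left(7 + \left(4 + W{\left(-1 \right)}\right) \left(\left(-3\right) 0 + 3\right)\right) = 110 \left(7 + \left(4 + \left(-8 - 1\right)^{2}\right) \left(\left(-3\right) 0 + 3\right)\right) = 110 \left(7 + \left(4 + \left(-9\right)^{2}\right) \left(0 + 3\right)\right) = 110 \left(7 + \left(4 + 81\right) 3\right) = 110 \left(7 + 85 \cdot 3\right) = 110 \left(7 + 255\right) = 110 \cdot 262 = 28820$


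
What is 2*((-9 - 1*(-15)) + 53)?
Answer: 118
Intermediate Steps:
2*((-9 - 1*(-15)) + 53) = 2*((-9 + 15) + 53) = 2*(6 + 53) = 2*59 = 118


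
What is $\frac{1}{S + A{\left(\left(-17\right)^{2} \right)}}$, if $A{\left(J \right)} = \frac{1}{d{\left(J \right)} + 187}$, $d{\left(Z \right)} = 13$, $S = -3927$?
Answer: $- \frac{200}{785399} \approx -0.00025465$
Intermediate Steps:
$A{\left(J \right)} = \frac{1}{200}$ ($A{\left(J \right)} = \frac{1}{13 + 187} = \frac{1}{200}$)
$\frac{1}{S + A{\left(\left(-17\right)^{2} \right)}} = \frac{1}{-3927 + \frac{1}{200}} = \frac{1}{- \frac{785399}{200}} = - \frac{200}{785399}$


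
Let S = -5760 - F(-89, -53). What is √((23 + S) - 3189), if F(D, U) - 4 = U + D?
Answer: 26*I*√13 ≈ 93.744*I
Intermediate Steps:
F(D, U) = 4 + D + U (F(D, U) = 4 + (U + D) = 4 + (D + U) = 4 + D + U)
S = -5622 (S = -5760 - (4 - 89 - 53) = -5760 - 1*(-138) = -5760 + 138 = -5622)
√((23 + S) - 3189) = √((23 - 5622) - 3189) = √(-5599 - 3189) = √(-8788) = 26*I*√13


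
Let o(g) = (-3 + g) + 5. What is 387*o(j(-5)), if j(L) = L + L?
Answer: -3096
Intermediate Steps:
j(L) = 2*L
o(g) = 2 + g
387*o(j(-5)) = 387*(2 + 2*(-5)) = 387*(2 - 10) = 387*(-8) = -3096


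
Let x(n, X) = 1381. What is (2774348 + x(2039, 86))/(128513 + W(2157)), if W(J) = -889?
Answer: 2775729/127624 ≈ 21.749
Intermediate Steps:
(2774348 + x(2039, 86))/(128513 + W(2157)) = (2774348 + 1381)/(128513 - 889) = 2775729/127624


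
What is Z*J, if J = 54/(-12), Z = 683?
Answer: -6147/2 ≈ -3073.5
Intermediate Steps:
J = -9/2 (J = 54*(-1/12) = -9/2 ≈ -4.5000)
Z*J = 683*(-9/2) = -6147/2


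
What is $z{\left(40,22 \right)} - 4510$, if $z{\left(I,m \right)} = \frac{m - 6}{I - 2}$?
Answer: $- \frac{85682}{19} \approx -4509.6$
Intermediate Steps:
$z{\left(I,m \right)} = \frac{-6 + m}{-2 + I}$
$z{\left(40,22 \right)} - 4510 = \frac{-6 + 22}{-2 + 40} - 4510 = \frac{1}{38} \cdot 16 - 4510 = \frac{8}{19} - 4510 = - \frac{85682}{19}$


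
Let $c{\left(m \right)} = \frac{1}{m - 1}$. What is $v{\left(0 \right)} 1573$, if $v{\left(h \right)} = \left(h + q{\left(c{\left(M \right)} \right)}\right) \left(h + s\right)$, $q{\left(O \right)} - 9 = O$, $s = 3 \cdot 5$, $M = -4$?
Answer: $207636$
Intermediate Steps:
$s = 15$
$c{\left(m \right)} = \frac{1}{-1 + m}$
$q{\left(O \right)} = 9 + O$
$v{\left(h \right)} = \left(15 + h\right) \left(\frac{44}{5} + h\right)$ ($v{\left(h \right)} = \left(h + \left(9 + \frac{1}{-1 - 4}\right)\right) \left(h + 15\right) = \left(h + \left(9 + \frac{1}{-5}\right)\right) \left(15 + h\right) = \left(h + \left(9 - \frac{1}{5}\right)\right) \left(15 + h\right) = \left(h + \frac{44}{5}\right) \left(15 + h\right) = \left(\frac{44}{5} + h\right) \left(15 + h\right) = \left(15 + h\right) \left(\frac{44}{5} + h\right)$)
$v{\left(0 \right)} 1573 = \left(132 + 0^{2} + \frac{119}{5} \cdot 0\right) 1573 = \left(132 + 0 + 0\right) 1573 = 132 \cdot 1573 = 207636$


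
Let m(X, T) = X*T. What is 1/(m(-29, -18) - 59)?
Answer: 1/463 ≈ 0.0021598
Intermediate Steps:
m(X, T) = T*X
1/(m(-29, -18) - 59) = 1/(-18*(-29) - 59) = 1/(522 - 59) = 1/463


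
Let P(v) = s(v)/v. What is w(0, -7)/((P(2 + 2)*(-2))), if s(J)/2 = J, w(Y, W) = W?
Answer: 7/4 ≈ 1.7500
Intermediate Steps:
s(J) = 2*J
P(v) = 2 (P(v) = (2*v)/v = 2)
w(0, -7)/((P(2 + 2)*(-2))) = -7/(2*(-2)) = -7/(-4) = -7*(-¼) = 7/4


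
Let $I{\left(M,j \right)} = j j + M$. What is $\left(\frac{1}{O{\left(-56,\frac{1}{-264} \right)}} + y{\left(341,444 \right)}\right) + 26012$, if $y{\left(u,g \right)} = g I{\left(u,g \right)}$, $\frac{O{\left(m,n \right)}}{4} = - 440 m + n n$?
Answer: $\frac{150617998370475224}{1717309441} \approx 8.7706 \cdot 10^{7}$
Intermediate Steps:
$I{\left(M,j \right)} = M + j^{2}$ ($I{\left(M,j \right)} = j^{2} + M = M + j^{2}$)
$O{\left(m,n \right)} = - 1760 m + 4 n^{2}$ ($O{\left(m,n \right)} = 4 \left(- 440 m + n n\right) = 4 \left(- 440 m + n^{2}\right) = 4 \left(n^{2} - 440 m\right) = - 1760 m + 4 n^{2}$)
$y{\left(u,g \right)} = g \left(u + g^{2}\right)$
$\left(\frac{1}{O{\left(-56,\frac{1}{-264} \right)}} + y{\left(341,444 \right)}\right) + 26012 = \left(\frac{1}{\left(-1760\right) \left(-56\right) + 4 \left(\frac{1}{-264}\right)^{2}} + 444 \left(341 + 444^{2}\right)\right) + 26012 = \left(\frac{1}{98560 + 4 \left(- \frac{1}{264}\right)^{2}} + 444 \left(341 + 197136\right)\right) + 26012 = \left(\frac{1}{98560 + 4 \cdot \frac{1}{69696}} + 444 \cdot 197477\right) + 26012 = \left(\frac{1}{98560 + \frac{1}{17424}} + 87679788\right) + 26012 = \left(\frac{1}{\frac{1717309441}{17424}} + 87679788\right) + 26012 = \left(\frac{17424}{1717309441} + 87679788\right) + 26012 = \frac{150573327717295932}{1717309441} + 26012 = \frac{150617998370475224}{1717309441}$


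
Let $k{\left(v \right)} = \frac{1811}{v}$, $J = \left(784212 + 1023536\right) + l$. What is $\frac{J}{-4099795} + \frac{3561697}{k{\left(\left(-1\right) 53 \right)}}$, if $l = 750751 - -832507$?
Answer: $- \frac{773924201373961}{7424728745} \approx -1.0424 \cdot 10^{5}$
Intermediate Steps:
$l = 1583258$ ($l = 750751 + 832507 = 1583258$)
$J = 3391006$ ($J = \left(784212 + 1023536\right) + 1583258 = 1807748 + 1583258 = 3391006$)
$\frac{J}{-4099795} + \frac{3561697}{k{\left(\left(-1\right) 53 \right)}} = \frac{3391006}{-4099795} + \frac{3561697}{1811 \frac{1}{\left(-1\right) 53}} = 3391006 \left(- \frac{1}{4099795}\right) + \frac{3561697}{1811 \frac{1}{-53}} = - \frac{3391006}{4099795} + \frac{3561697}{1811 \left(- \frac{1}{53}\right)} = - \frac{3391006}{4099795} + \frac{3561697}{- \frac{1811}{53}} = - \frac{3391006}{4099795} + 3561697 \left(- \frac{53}{1811}\right) = - \frac{3391006}{4099795} - \frac{188769941}{1811} = - \frac{773924201373961}{7424728745}$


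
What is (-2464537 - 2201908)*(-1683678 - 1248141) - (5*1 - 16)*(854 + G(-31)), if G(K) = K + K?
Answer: 13681172122167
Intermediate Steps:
G(K) = 2*K
(-2464537 - 2201908)*(-1683678 - 1248141) - (5*1 - 16)*(854 + G(-31)) = (-2464537 - 2201908)*(-1683678 - 1248141) - (5*1 - 16)*(854 + 2*(-31)) = -4666445*(-2931819) - (5 - 16)*(854 - 62) = 13681172113455 - (-11)*792 = 13681172113455 - 1*(-8712) = 13681172113455 + 8712 = 13681172122167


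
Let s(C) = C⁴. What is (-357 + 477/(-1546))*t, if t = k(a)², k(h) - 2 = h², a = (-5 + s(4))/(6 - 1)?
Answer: -2196022783763799/966250 ≈ -2.2727e+9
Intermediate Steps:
a = 251/5 (a = (-5 + 4⁴)/(6 - 1) = (-5 + 256)/5 = 251*(⅕) = 251/5 ≈ 50.200)
k(h) = 2 + h²
t = 3975428601/625 (t = (2 + (251/5)²)² = (2 + 63001/25)² = (63051/25)² = 3975428601/625 ≈ 6.3607e+6)
(-357 + 477/(-1546))*t = (-357 + 477/(-1546))*(3975428601/625) = (-357 + 477*(-1/1546))*(3975428601/625) = (-357 - 477/1546)*(3975428601/625) = -552399/1546*3975428601/625 = -2196022783763799/966250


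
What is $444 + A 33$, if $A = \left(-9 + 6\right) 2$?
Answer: $246$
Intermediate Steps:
$A = -6$ ($A = \left(-3\right) 2 = -6$)
$444 + A 33 = 444 - 198 = 246$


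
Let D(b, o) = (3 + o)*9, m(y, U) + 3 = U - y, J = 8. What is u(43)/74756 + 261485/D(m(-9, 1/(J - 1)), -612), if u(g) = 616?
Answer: -63455183/1330317 ≈ -47.699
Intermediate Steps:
m(y, U) = -3 + U - y (m(y, U) = -3 + (U - y) = -3 + U - y)
D(b, o) = 27 + 9*o
u(43)/74756 + 261485/D(m(-9, 1/(J - 1)), -612) = 616/74756 + 261485/(27 + 9*(-612)) = 616*(1/74756) + 261485/(27 - 5508) = 14/1699 + 261485/(-5481) = 14/1699 + 261485*(-1/5481) = 14/1699 - 37355/783 = -63455183/1330317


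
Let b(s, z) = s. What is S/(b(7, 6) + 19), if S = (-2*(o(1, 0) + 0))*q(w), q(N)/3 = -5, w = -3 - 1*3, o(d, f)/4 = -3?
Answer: -180/13 ≈ -13.846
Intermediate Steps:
o(d, f) = -12 (o(d, f) = 4*(-3) = -12)
w = -6 (w = -3 - 3 = -6)
q(N) = -15 (q(N) = 3*(-5) = -15)
S = -360 (S = -2*(-12 + 0)*(-15) = -2*(-12)*(-15) = 24*(-15) = -360)
S/(b(7, 6) + 19) = -360/(7 + 19) = -360/26 = -360*1/26 = -180/13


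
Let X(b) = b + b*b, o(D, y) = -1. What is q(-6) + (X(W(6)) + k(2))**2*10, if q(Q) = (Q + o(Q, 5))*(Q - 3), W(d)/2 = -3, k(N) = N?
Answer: 10303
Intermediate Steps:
W(d) = -6 (W(d) = 2*(-3) = -6)
q(Q) = (-1 + Q)*(-3 + Q) (q(Q) = (Q - 1)*(Q - 3) = (-1 + Q)*(-3 + Q))
X(b) = b + b**2
q(-6) + (X(W(6)) + k(2))**2*10 = (3 + (-6)**2 - 4*(-6)) + (-6*(1 - 6) + 2)**2*10 = (3 + 36 + 24) + (-6*(-5) + 2)**2*10 = 63 + (30 + 2)**2*10 = 63 + 32**2*10 = 63 + 1024*10 = 63 + 10240 = 10303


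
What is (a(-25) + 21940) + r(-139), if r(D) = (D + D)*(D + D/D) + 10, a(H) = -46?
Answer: 60268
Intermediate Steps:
r(D) = 10 + 2*D*(1 + D) (r(D) = (2*D)*(D + 1) + 10 = (2*D)*(1 + D) + 10 = 2*D*(1 + D) + 10 = 10 + 2*D*(1 + D))
(a(-25) + 21940) + r(-139) = (-46 + 21940) + (10 + 2*(-139) + 2*(-139)²) = 21894 + (10 - 278 + 2*19321) = 21894 + (10 - 278 + 38642) = 21894 + 38374 = 60268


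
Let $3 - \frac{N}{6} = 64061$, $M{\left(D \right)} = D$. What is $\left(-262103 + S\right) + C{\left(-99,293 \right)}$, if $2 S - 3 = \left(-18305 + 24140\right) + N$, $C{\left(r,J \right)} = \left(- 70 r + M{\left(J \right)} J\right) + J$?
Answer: $-358286$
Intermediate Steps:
$N = -384348$ ($N = 18 - 384366 = -384348$)
$C{\left(r,J \right)} = J + J^{2} - 70 r$ ($C{\left(r,J \right)} = \left(- 70 r + J J\right) + J = \left(- 70 r + J^{2}\right) + J = \left(J^{2} - 70 r\right) + J = J + J^{2} - 70 r$)
$S = -189255$ ($S = \frac{3}{2} + \frac{\left(-18305 + 24140\right) - 384348}{2} = \frac{3}{2} + \frac{5835 - 384348}{2} = \frac{3}{2} + \frac{1}{2} \left(-378513\right) = \frac{3}{2} - \frac{378513}{2} = -189255$)
$\left(-262103 + S\right) + C{\left(-99,293 \right)} = \left(-262103 - 189255\right) + \left(293 + 293^{2} - -6930\right) = -451358 + \left(293 + 85849 + 6930\right) = -451358 + 93072 = -358286$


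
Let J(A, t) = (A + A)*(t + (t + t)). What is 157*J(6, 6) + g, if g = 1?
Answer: 33913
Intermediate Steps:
J(A, t) = 6*A*t (J(A, t) = (2*A)*(t + 2*t) = (2*A)*(3*t) = 6*A*t)
157*J(6, 6) + g = 157*(6*6*6) + 1 = 157*216 + 1 = 33912 + 1 = 33913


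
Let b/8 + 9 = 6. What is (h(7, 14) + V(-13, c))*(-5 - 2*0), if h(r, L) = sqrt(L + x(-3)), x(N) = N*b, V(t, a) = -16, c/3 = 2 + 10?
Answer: 80 - 5*sqrt(86) ≈ 33.632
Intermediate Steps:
c = 36 (c = 3*(2 + 10) = 3*12 = 36)
b = -24 (b = -72 + 8*6 = -72 + 48 = -24)
x(N) = -24*N (x(N) = N*(-24) = -24*N)
h(r, L) = sqrt(72 + L) (h(r, L) = sqrt(L - 24*(-3)) = sqrt(L + 72) = sqrt(72 + L))
(h(7, 14) + V(-13, c))*(-5 - 2*0) = (sqrt(72 + 14) - 16)*(-5 - 2*0) = (sqrt(86) - 16)*(-5 + 0) = (-16 + sqrt(86))*(-5) = 80 - 5*sqrt(86)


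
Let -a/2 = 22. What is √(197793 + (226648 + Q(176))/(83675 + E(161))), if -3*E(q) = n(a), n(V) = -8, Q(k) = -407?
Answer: 2*√3116151007276359/251033 ≈ 444.74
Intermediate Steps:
a = -44 (a = -2*22 = -44)
E(q) = 8/3 (E(q) = -⅓*(-8) = 8/3)
√(197793 + (226648 + Q(176))/(83675 + E(161))) = √(197793 + (226648 - 407)/(83675 + 8/3)) = √(197793 + 226241/(251033/3)) = √(197793 + 226241*(3/251033)) = √(197793 + 678723/251033) = √(49653248892/251033) = 2*√3116151007276359/251033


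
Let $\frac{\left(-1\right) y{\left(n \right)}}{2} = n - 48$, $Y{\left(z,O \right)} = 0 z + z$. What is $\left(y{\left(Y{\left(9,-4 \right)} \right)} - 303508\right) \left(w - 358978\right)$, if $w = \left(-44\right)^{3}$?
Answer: $134772075660$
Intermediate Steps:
$w = -85184$
$Y{\left(z,O \right)} = z$ ($Y{\left(z,O \right)} = 0 + z = z$)
$y{\left(n \right)} = 96 - 2 n$ ($y{\left(n \right)} = - 2 \left(n - 48\right) = - 2 \left(-48 + n\right) = 96 - 2 n$)
$\left(y{\left(Y{\left(9,-4 \right)} \right)} - 303508\right) \left(w - 358978\right) = \left(\left(96 - 18\right) - 303508\right) \left(-85184 - 358978\right) = \left(\left(96 - 18\right) - 303508\right) \left(-444162\right) = \left(78 - 303508\right) \left(-444162\right) = \left(-303430\right) \left(-444162\right) = 134772075660$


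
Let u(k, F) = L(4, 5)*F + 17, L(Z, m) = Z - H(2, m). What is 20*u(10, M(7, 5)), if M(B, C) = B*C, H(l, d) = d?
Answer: -360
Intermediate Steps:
L(Z, m) = Z - m
u(k, F) = 17 - F (u(k, F) = (4 - 1*5)*F + 17 = (4 - 5)*F + 17 = -F + 17 = 17 - F)
20*u(10, M(7, 5)) = 20*(17 - 7*5) = 20*(17 - 1*35) = 20*(17 - 35) = 20*(-18) = -360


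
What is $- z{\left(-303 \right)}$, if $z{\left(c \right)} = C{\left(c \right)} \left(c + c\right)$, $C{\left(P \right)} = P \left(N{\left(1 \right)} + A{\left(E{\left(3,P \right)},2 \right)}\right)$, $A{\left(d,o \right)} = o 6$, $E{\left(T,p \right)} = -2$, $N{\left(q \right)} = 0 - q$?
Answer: $-2019798$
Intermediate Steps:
$N{\left(q \right)} = - q$
$A{\left(d,o \right)} = 6 o$
$C{\left(P \right)} = 11 P$ ($C{\left(P \right)} = P \left(\left(-1\right) 1 + 6 \cdot 2\right) = P \left(-1 + 12\right) = P 11 = 11 P$)
$z{\left(c \right)} = 22 c^{2}$ ($z{\left(c \right)} = 11 c \left(c + c\right) = 11 c 2 c = 22 c^{2}$)
$- z{\left(-303 \right)} = - 22 \left(-303\right)^{2} = - 22 \cdot 91809 = \left(-1\right) 2019798 = -2019798$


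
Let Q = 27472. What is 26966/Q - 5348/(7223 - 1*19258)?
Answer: 235728033/165312760 ≈ 1.4260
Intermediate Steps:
26966/Q - 5348/(7223 - 1*19258) = 26966/27472 - 5348/(7223 - 1*19258) = 26966*(1/27472) - 5348/(7223 - 19258) = 13483/13736 - 5348/(-12035) = 13483/13736 - 5348*(-1/12035) = 13483/13736 + 5348/12035 = 235728033/165312760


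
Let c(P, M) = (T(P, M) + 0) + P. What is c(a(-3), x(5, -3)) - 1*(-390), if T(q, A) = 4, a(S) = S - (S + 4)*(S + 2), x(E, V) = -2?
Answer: 392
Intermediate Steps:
a(S) = S - (2 + S)*(4 + S) (a(S) = S - (4 + S)*(2 + S) = S - (2 + S)*(4 + S))
c(P, M) = 4 + P (c(P, M) = (4 + 0) + P = 4 + P)
c(a(-3), x(5, -3)) - 1*(-390) = (4 + (-8 - 1*(-3)² - 5*(-3))) - 1*(-390) = (4 + (-8 - 1*9 + 15)) + 390 = (4 + (-8 - 9 + 15)) + 390 = (4 - 2) + 390 = 2 + 390 = 392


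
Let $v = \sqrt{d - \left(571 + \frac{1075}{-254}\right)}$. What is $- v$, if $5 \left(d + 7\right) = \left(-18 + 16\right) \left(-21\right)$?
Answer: $- \frac{i \sqrt{911881590}}{1270} \approx - 23.777 i$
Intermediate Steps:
$d = \frac{7}{5}$ ($d = -7 + \frac{\left(-18 + 16\right) \left(-21\right)}{5} = -7 + \frac{\left(-2\right) \left(-21\right)}{5} = -7 + \frac{1}{5} \cdot 42 = -7 + \frac{42}{5} = \frac{7}{5} \approx 1.4$)
$v = \frac{i \sqrt{911881590}}{1270}$ ($v = \sqrt{\frac{7}{5} - \left(571 + \frac{1075}{-254}\right)} = \sqrt{\frac{7}{5} - \frac{143959}{254}} = \sqrt{- \frac{718017}{1270}} = \frac{i \sqrt{911881590}}{1270} \approx 23.777 i$)
$- v = - \frac{i \sqrt{911881590}}{1270}$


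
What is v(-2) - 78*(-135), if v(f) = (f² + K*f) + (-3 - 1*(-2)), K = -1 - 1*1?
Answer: 10537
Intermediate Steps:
K = -2 (K = -1 - 1 = -2)
v(f) = -1 + f² - 2*f (v(f) = (f² - 2*f) + (-3 - 1*(-2)) = (f² - 2*f) + (-3 + 2) = (f² - 2*f) - 1 = -1 + f² - 2*f)
v(-2) - 78*(-135) = (-1 + (-2)² - 2*(-2)) - 78*(-135) = (-1 + 4 + 4) + 10530 = 7 + 10530 = 10537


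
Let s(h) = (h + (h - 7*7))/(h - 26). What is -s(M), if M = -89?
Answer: -227/115 ≈ -1.9739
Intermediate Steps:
s(h) = (-49 + 2*h)/(-26 + h) (s(h) = (h + (h - 49))/(-26 + h) = (h + (-49 + h))/(-26 + h) = (-49 + 2*h)/(-26 + h))
-s(M) = -(-49 + 2*(-89))/(-26 - 89) = -(-49 - 178)/(-115) = -(-1)*(-227)/115 = -1*227/115 = -227/115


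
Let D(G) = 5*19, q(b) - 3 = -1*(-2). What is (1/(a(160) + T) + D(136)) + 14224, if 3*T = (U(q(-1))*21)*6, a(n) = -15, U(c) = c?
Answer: 2792206/195 ≈ 14319.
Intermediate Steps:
q(b) = 5 (q(b) = 3 - 1*(-2) = 3 + 2 = 5)
D(G) = 95
T = 210 (T = ((5*21)*6)/3 = (105*6)/3 = (1/3)*630 = 210)
(1/(a(160) + T) + D(136)) + 14224 = (1/(-15 + 210) + 95) + 14224 = (1/195 + 95) + 14224 = 18526/195 + 14224 = 2792206/195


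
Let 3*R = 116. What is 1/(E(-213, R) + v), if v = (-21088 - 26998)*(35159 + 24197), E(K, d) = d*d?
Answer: -9/25687720088 ≈ -3.5036e-10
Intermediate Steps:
R = 116/3 (R = (⅓)*116 = 116/3 ≈ 38.667)
E(K, d) = d²
v = -2854192616 (v = -48086*59356 = -2854192616)
1/(E(-213, R) + v) = 1/((116/3)² - 2854192616) = 1/(13456/9 - 2854192616) = 1/(-25687720088/9) = -9/25687720088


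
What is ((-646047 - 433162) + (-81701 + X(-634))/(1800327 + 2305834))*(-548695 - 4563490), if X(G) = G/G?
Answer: 22654167222547932565/4106161 ≈ 5.5171e+12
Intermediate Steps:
X(G) = 1
((-646047 - 433162) + (-81701 + X(-634))/(1800327 + 2305834))*(-548695 - 4563490) = ((-646047 - 433162) + (-81701 + 1)/(1800327 + 2305834))*(-548695 - 4563490) = (-1079209 - 81700/4106161)*(-5112185) = -4431405988349/4106161*(-5112185) = 22654167222547932565/4106161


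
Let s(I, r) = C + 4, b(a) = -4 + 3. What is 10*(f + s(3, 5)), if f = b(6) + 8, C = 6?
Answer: 170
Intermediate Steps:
b(a) = -1
s(I, r) = 10 (s(I, r) = 6 + 4 = 10)
f = 7 (f = -1 + 8 = 7)
10*(f + s(3, 5)) = 10*(7 + 10) = 10*17 = 170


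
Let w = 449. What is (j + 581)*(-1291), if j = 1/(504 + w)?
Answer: -714818954/953 ≈ -7.5007e+5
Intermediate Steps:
j = 1/953 (j = 1/(504 + 449) = 1/953 ≈ 0.0010493)
(j + 581)*(-1291) = (1/953 + 581)*(-1291) = (553694/953)*(-1291) = -714818954/953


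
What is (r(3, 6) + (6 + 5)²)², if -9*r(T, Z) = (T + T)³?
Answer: 9409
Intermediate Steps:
r(T, Z) = -8*T³/9 (r(T, Z) = -(T + T)³/9 = -8*T³/9)
(r(3, 6) + (6 + 5)²)² = (-8/9*3³ + (6 + 5)²)² = (-8/9*27 + 11²)² = (-24 + 121)² = 97² = 9409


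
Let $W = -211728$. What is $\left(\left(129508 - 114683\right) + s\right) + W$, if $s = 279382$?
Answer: $82479$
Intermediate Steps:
$\left(\left(129508 - 114683\right) + s\right) + W = \left(\left(129508 - 114683\right) + 279382\right) - 211728 = \left(14825 + 279382\right) - 211728 = 294207 - 211728 = 82479$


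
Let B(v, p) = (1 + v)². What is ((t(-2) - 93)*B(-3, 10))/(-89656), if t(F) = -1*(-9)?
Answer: 6/1601 ≈ 0.0037477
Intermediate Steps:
t(F) = 9
((t(-2) - 93)*B(-3, 10))/(-89656) = ((9 - 93)*(1 - 3)²)/(-89656) = -84*(-2)²*(-1/89656) = -84*4*(-1/89656) = -336*(-1/89656) = 6/1601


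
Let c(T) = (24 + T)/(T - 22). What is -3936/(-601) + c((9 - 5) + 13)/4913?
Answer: 96663199/14763565 ≈ 6.5474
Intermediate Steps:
c(T) = (24 + T)/(-22 + T)
-3936/(-601) + c((9 - 5) + 13)/4913 = -3936/(-601) + ((24 + ((9 - 5) + 13))/(-22 + ((9 - 5) + 13)))/4913 = -3936*(-1/601) + ((24 + (4 + 13))/(-22 + (4 + 13)))*(1/4913) = 3936/601 + ((24 + 17)/(-22 + 17))*(1/4913) = 3936/601 + (41/(-5))*(1/4913) = 3936/601 - ⅕*41*(1/4913) = 3936/601 - 41/5*1/4913 = 3936/601 - 41/24565 = 96663199/14763565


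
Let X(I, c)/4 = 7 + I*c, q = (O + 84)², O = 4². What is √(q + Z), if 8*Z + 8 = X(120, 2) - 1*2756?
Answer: √9778 ≈ 98.884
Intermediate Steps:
O = 16
q = 10000 (q = (16 + 84)² = 100² = 10000)
X(I, c) = 28 + 4*I*c (X(I, c) = 4*(7 + I*c) = 28 + 4*I*c)
Z = -222 (Z = -1 + ((28 + 4*120*2) - 1*2756)/8 = -1 + ((28 + 960) - 2756)/8 = -1 + (988 - 2756)/8 = -1 + (⅛)*(-1768) = -1 - 221 = -222)
√(q + Z) = √(10000 - 222) = √9778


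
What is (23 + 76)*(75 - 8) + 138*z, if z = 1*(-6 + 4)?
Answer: 6357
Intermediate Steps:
z = -2 (z = 1*(-2) = -2)
(23 + 76)*(75 - 8) + 138*z = (23 + 76)*(75 - 8) + 138*(-2) = 99*67 - 276 = 6633 - 276 = 6357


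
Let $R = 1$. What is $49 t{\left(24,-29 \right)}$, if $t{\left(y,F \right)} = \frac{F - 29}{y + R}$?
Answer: $- \frac{2842}{25} \approx -113.68$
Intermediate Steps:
$t{\left(y,F \right)} = \frac{-29 + F}{1 + y}$ ($t{\left(y,F \right)} = \frac{F - 29}{y + 1} = \frac{-29 + F}{1 + y}$)
$49 t{\left(24,-29 \right)} = 49 \frac{-29 - 29}{1 + 24} = 49 \cdot \frac{1}{25} \left(-58\right) = 49 \left(- \frac{58}{25}\right) = - \frac{2842}{25}$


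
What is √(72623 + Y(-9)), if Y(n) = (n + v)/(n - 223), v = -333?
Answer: √244308731/58 ≈ 269.49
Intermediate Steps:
Y(n) = (-333 + n)/(-223 + n) (Y(n) = (n - 333)/(n - 223) = (-333 + n)/(-223 + n))
√(72623 + Y(-9)) = √(72623 + (-333 - 9)/(-223 - 9)) = √(72623 - 342/(-232)) = √(72623 - 1/232*(-342)) = √(72623 + 171/116) = √(8424439/116) = √244308731/58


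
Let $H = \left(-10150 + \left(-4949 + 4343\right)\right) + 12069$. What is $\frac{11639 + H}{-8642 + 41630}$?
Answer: $\frac{3238}{8247} \approx 0.39263$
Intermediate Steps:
$H = 1313$ ($H = \left(-10150 - 606\right) + 12069 = -10756 + 12069 = 1313$)
$\frac{11639 + H}{-8642 + 41630} = \frac{11639 + 1313}{-8642 + 41630} = \frac{12952}{32988} = 12952 \cdot \frac{1}{32988} = \frac{3238}{8247}$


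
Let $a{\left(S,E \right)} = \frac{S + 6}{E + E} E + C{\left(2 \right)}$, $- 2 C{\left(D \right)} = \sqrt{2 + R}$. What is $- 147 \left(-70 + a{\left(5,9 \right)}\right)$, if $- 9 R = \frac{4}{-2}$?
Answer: $\frac{18963}{2} + 49 \sqrt{5} \approx 9591.1$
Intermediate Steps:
$R = \frac{2}{9}$ ($R = - \frac{4 \frac{1}{-2}}{9} = - \frac{4 \left(- \frac{1}{2}\right)}{9} = \left(- \frac{1}{9}\right) \left(-2\right) = \frac{2}{9} \approx 0.22222$)
$C{\left(D \right)} = - \frac{\sqrt{5}}{3}$ ($C{\left(D \right)} = - \frac{\sqrt{2 + \frac{2}{9}}}{2} = - \frac{\sqrt{\frac{20}{9}}}{2} = - \frac{\frac{2}{3} \sqrt{5}}{2} = - \frac{\sqrt{5}}{3}$)
$a{\left(S,E \right)} = 3 + \frac{S}{2} - \frac{\sqrt{5}}{3}$ ($a{\left(S,E \right)} = \frac{S + 6}{E + E} E - \frac{\sqrt{5}}{3} = \frac{6 + S}{2 E} E - \frac{\sqrt{5}}{3} = \left(3 + \frac{S}{2}\right) - \frac{\sqrt{5}}{3} = 3 + \frac{S}{2} - \frac{\sqrt{5}}{3}$)
$- 147 \left(-70 + a{\left(5,9 \right)}\right) = - 147 \left(-70 + \left(3 + \frac{1}{2} \cdot 5 - \frac{\sqrt{5}}{3}\right)\right) = - 147 \left(-70 + \left(3 + \frac{5}{2} - \frac{\sqrt{5}}{3}\right)\right) = - 147 \left(-70 + \left(\frac{11}{2} - \frac{\sqrt{5}}{3}\right)\right) = - 147 \left(- \frac{129}{2} - \frac{\sqrt{5}}{3}\right) = \frac{18963}{2} + 49 \sqrt{5}$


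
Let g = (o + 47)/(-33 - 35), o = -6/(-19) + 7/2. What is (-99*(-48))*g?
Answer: -1147014/323 ≈ -3551.1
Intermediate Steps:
o = 145/38 (o = -6*(-1/19) + 7*(½) = 6/19 + 7/2 = 145/38 ≈ 3.8158)
g = -1931/2584 (g = (145/38 + 47)/(-33 - 35) = (1931/38)/(-68) = (1931/38)*(-1/68) = -1931/2584 ≈ -0.74729)
(-99*(-48))*g = -99*(-48)*(-1931/2584) = 4752*(-1931/2584) = -1147014/323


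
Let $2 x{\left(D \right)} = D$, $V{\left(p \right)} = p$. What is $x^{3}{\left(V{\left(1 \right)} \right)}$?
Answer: $\frac{1}{8} \approx 0.125$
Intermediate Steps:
$x{\left(D \right)} = \frac{D}{2}$
$x^{3}{\left(V{\left(1 \right)} \right)} = \left(\frac{1}{2} \cdot 1\right)^{3} = \left(\frac{1}{2}\right)^{3} = \frac{1}{8}$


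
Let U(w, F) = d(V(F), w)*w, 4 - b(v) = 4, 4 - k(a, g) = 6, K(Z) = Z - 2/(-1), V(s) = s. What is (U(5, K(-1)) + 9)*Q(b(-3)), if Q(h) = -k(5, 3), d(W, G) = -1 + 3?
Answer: 38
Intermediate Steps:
d(W, G) = 2
K(Z) = 2 + Z (K(Z) = Z - 2*(-1) = Z + 2 = 2 + Z)
k(a, g) = -2 (k(a, g) = 4 - 1*6 = 4 - 6 = -2)
b(v) = 0 (b(v) = 4 - 1*4 = 4 - 4 = 0)
U(w, F) = 2*w
Q(h) = 2 (Q(h) = -1*(-2) = 2)
(U(5, K(-1)) + 9)*Q(b(-3)) = (2*5 + 9)*2 = (10 + 9)*2 = 19*2 = 38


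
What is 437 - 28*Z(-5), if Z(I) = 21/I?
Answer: 2773/5 ≈ 554.60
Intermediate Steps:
437 - 28*Z(-5) = 437 - 588/(-5) = 437 - 588*(-1)/5 = 437 - 28*(-21/5) = 437 + 588/5 = 2773/5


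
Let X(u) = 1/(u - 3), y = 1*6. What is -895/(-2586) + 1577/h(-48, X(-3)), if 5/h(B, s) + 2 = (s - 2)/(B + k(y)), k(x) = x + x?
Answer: -284627753/465480 ≈ -611.47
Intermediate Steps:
y = 6
k(x) = 2*x
X(u) = 1/(-3 + u)
h(B, s) = 5/(-2 + (-2 + s)/(12 + B)) (h(B, s) = 5/(-2 + (s - 2)/(B + 2*6)) = 5/(-2 + (-2 + s)/(B + 12)) = 5/(-2 + (-2 + s)/(12 + B)))
-895/(-2586) + 1577/h(-48, X(-3)) = -895/(-2586) + 1577/((5*(12 - 48)/(-26 + 1/(-3 - 3) - 2*(-48)))) = -895*(-1/2586) + 1577/((5*(-36)/(-26 + 1/(-6) + 96))) = 895/2586 + 1577/((5*(-36)/(-26 - ⅙ + 96))) = 895/2586 + 1577/((5*(-36)/(419/6))) = 895/2586 + 1577/((5*(6/419)*(-36))) = 895/2586 + 1577/(-1080/419) = 895/2586 + 1577*(-419/1080) = 895/2586 - 660763/1080 = -284627753/465480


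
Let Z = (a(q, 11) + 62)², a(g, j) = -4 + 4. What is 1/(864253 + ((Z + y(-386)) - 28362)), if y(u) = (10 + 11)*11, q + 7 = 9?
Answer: 1/839966 ≈ 1.1905e-6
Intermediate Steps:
q = 2 (q = -7 + 9 = 2)
a(g, j) = 0
Z = 3844 (Z = (0 + 62)² = 62² = 3844)
y(u) = 231 (y(u) = 21*11 = 231)
1/(864253 + ((Z + y(-386)) - 28362)) = 1/(864253 + ((3844 + 231) - 28362)) = 1/(864253 + (4075 - 28362)) = 1/(864253 - 24287) = 1/839966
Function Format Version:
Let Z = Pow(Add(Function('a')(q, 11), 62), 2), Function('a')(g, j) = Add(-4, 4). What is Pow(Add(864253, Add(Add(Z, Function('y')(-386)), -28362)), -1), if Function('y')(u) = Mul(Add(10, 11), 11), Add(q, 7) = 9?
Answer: Rational(1, 839966) ≈ 1.1905e-6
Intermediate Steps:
q = 2 (q = Add(-7, 9) = 2)
Function('a')(g, j) = 0
Z = 3844 (Z = Pow(Add(0, 62), 2) = Pow(62, 2) = 3844)
Function('y')(u) = 231 (Function('y')(u) = Mul(21, 11) = 231)
Pow(Add(864253, Add(Add(Z, Function('y')(-386)), -28362)), -1) = Pow(Add(864253, Add(Add(3844, 231), -28362)), -1) = Pow(Add(864253, Add(4075, -28362)), -1) = Pow(Add(864253, -24287), -1) = Pow(839966, -1) = Rational(1, 839966)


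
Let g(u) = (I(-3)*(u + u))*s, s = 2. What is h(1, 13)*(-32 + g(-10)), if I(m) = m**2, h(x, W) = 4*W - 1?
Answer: -19992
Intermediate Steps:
h(x, W) = -1 + 4*W
g(u) = 36*u (g(u) = ((-3)**2*(u + u))*2 = (9*(2*u))*2 = (18*u)*2 = 36*u)
h(1, 13)*(-32 + g(-10)) = (-1 + 4*13)*(-32 + 36*(-10)) = (-1 + 52)*(-32 - 360) = 51*(-392) = -19992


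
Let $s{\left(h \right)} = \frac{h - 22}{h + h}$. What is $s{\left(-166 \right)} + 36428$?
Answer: $\frac{3023571}{83} \approx 36429.0$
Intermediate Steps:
$s{\left(h \right)} = \frac{-22 + h}{2 h}$
$s{\left(-166 \right)} + 36428 = \frac{-22 - 166}{2 \left(-166\right)} + 36428 = \frac{1}{2} \left(- \frac{1}{166}\right) \left(-188\right) + 36428 = \frac{47}{83} + 36428 = \frac{3023571}{83}$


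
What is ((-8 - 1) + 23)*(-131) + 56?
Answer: -1778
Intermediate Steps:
((-8 - 1) + 23)*(-131) + 56 = (-9 + 23)*(-131) + 56 = 14*(-131) + 56 = -1834 + 56 = -1778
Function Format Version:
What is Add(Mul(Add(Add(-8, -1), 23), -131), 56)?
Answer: -1778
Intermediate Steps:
Add(Mul(Add(Add(-8, -1), 23), -131), 56) = Add(Mul(Add(-9, 23), -131), 56) = Add(Mul(14, -131), 56) = Add(-1834, 56) = -1778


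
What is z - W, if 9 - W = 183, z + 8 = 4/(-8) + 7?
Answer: 345/2 ≈ 172.50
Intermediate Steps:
z = -3/2 (z = -8 + (4/(-8) + 7) = -8 + (4*(-⅛) + 7) = -8 + (-½ + 7) = -8 + 13/2 = -3/2 ≈ -1.5000)
W = -174 (W = 9 - 1*183 = 9 - 183 = -174)
z - W = -3/2 - 1*(-174) = -3/2 + 174 = 345/2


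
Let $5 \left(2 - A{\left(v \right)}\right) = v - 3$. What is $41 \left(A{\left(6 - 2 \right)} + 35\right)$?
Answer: $\frac{7544}{5} \approx 1508.8$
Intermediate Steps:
$A{\left(v \right)} = \frac{13}{5} - \frac{v}{5}$ ($A{\left(v \right)} = 2 - \frac{v - 3}{5} = 2 - \frac{-3 + v}{5} = 2 - \left(- \frac{3}{5} + \frac{v}{5}\right) = \frac{13}{5} - \frac{v}{5}$)
$41 \left(A{\left(6 - 2 \right)} + 35\right) = 41 \left(\left(\frac{13}{5} - \frac{6 - 2}{5}\right) + 35\right) = 41 \left(\left(\frac{13}{5} - \frac{4}{5}\right) + 35\right) = 41 \left(\frac{9}{5} + 35\right) = 41 \cdot \frac{184}{5} = \frac{7544}{5}$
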